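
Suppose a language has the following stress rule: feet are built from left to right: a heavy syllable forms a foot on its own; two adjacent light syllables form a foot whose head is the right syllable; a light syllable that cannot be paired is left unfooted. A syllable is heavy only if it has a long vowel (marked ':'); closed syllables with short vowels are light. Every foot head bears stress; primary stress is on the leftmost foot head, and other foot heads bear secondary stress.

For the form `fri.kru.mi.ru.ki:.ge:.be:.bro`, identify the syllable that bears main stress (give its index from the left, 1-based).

2

Weights: 1 fri L, 2 kru L, 3 mi L, 4 ru L, 5 ki: H, 6 ge: H, 7 be: H, 8 bro L.
Parse left to right (heavy = foot alone; LL = one foot; stranded L unfooted): (fri.ˈkru) (mi.ˈru) (ˈki:) (ˈge:) (ˈbe:) bro.
Foot heads: 2, 4, 5, 6, 7.
Primary stress on the leftmost head = syllable 2.
Primary stress: syllable 2 → fri.ˈkru.mi.ru.ki:.ge:.be:.bro.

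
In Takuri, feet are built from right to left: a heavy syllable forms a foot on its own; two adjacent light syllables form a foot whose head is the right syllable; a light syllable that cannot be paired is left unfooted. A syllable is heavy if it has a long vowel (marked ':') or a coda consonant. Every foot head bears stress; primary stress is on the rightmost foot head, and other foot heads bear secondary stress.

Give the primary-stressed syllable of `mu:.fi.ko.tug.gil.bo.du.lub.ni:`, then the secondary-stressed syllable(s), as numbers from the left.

primary 9, secondary 1, 3, 4, 5, 7, 8

Weights: 1 mu: H, 2 fi L, 3 ko L, 4 tug H, 5 gil H, 6 bo L, 7 du L, 8 lub H, 9 ni: H.
Parse right to left (heavy = foot alone; LL = one foot; stranded L unfooted): (ˈmu:) (fi.ˈko) (ˈtug) (ˈgil) (bo.ˈdu) (ˈlub) (ˈni:).
Foot heads: 1, 3, 4, 5, 7, 8, 9.
Primary stress on the rightmost head = syllable 9.
Secondary stress on 1, 3, 4, 5, 7, 8: ˌmu:.fi.ˌko.ˌtug.ˌgil.bo.ˌdu.ˌlub.ˈni:.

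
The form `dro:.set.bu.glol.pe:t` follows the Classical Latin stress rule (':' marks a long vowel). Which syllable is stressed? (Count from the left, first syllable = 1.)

Classical Latin: stress the penult if heavy (long vowel or closed), else the antepenult.
Weights: 3 bu L, 4 glol H, 5 pe:t H.
The penult (syllable 4, glol) is heavy, so it takes stress.
Stress on syllable 4: dro:.set.bu.ˈglol.pe:t.

4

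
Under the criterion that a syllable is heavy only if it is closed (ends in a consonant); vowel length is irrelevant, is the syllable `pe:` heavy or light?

`pe:`: long vowel, open (no coda). Open (no coda) → light.

light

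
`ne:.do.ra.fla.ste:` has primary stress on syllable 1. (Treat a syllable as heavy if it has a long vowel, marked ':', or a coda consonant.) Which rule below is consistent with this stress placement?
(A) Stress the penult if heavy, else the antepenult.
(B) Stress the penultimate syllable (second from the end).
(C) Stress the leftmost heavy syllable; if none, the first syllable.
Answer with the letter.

Rule A → syllable 3 (observed: 1).
Rule B → syllable 4 (observed: 1).
Rule C → syllable 1 ✓.

C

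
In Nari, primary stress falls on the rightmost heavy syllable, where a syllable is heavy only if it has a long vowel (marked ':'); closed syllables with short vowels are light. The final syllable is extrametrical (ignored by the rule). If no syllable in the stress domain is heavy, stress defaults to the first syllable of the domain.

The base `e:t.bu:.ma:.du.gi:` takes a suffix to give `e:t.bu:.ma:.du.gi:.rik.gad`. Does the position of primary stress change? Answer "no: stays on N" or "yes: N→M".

yes: 3→5

Base `e:t.bu:.ma:.du.gi:` (5 syllables):
  The final syllable (5, gi:) is extrametrical; the stress domain is syllables 1–4.
  Weights: 1 e:t H, 2 bu: H, 3 ma: H, 4 du L.
  Heavy syllables in the domain: 1, 2, 3. The rightmost is syllable 3 (ma:).
  → primary stress on syllable 3.
Suffixed `e:t.bu:.ma:.du.gi:.rik.gad` (7 syllables):
  The final syllable (7, gad) is extrametrical; the stress domain is syllables 1–6.
  Weights: 1 e:t H, 2 bu: H, 3 ma: H, 4 du L, 5 gi: H, 6 rik L.
  Heavy syllables in the domain: 1, 2, 3, 5. The rightmost is syllable 5 (gi:).
  → primary stress on syllable 5.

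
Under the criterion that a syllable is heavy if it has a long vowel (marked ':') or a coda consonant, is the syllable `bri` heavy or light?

light

`bri`: short vowel, open (no coda). Short vowel, open → light.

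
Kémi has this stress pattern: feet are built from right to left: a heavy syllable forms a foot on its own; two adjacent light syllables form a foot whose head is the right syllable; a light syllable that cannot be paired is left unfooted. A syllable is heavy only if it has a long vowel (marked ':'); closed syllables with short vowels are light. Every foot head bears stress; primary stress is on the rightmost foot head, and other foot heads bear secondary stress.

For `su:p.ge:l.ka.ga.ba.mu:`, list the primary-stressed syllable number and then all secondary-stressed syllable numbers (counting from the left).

primary 6, secondary 1, 2, 5

Weights: 1 su:p H, 2 ge:l H, 3 ka L, 4 ga L, 5 ba L, 6 mu: H.
Parse right to left (heavy = foot alone; LL = one foot; stranded L unfooted): (ˈsu:p) (ˈge:l) ka (ga.ˈba) (ˈmu:).
Foot heads: 1, 2, 5, 6.
Primary stress on the rightmost head = syllable 6.
Secondary stress on 1, 2, 5: ˌsu:p.ˌge:l.ka.ga.ˌba.ˈmu:.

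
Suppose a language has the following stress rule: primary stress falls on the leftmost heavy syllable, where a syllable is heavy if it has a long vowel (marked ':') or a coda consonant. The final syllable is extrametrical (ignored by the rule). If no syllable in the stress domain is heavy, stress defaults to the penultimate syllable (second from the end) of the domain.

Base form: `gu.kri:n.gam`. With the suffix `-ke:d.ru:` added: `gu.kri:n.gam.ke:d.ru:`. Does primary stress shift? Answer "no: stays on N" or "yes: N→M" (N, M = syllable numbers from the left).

Base `gu.kri:n.gam` (3 syllables):
  The final syllable (3, gam) is extrametrical; the stress domain is syllables 1–2.
  Weights: 1 gu L, 2 kri:n H.
  Heavy syllables in the domain: 2. The leftmost is syllable 2 (kri:n).
  → primary stress on syllable 2.
Suffixed `gu.kri:n.gam.ke:d.ru:` (5 syllables):
  The final syllable (5, ru:) is extrametrical; the stress domain is syllables 1–4.
  Weights: 1 gu L, 2 kri:n H, 3 gam H, 4 ke:d H.
  Heavy syllables in the domain: 2, 3, 4. The leftmost is syllable 2 (kri:n).
  → primary stress on syllable 2.

no: stays on 2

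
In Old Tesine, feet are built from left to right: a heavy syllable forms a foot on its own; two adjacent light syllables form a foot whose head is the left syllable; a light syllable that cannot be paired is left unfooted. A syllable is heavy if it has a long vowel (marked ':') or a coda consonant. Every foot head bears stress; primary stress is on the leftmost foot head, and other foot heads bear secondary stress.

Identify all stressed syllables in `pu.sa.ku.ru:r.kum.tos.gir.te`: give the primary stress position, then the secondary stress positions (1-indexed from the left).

primary 1, secondary 4, 5, 6, 7

Weights: 1 pu L, 2 sa L, 3 ku L, 4 ru:r H, 5 kum H, 6 tos H, 7 gir H, 8 te L.
Parse left to right (heavy = foot alone; LL = one foot; stranded L unfooted): (ˈpu.sa) ku (ˈru:r) (ˈkum) (ˈtos) (ˈgir) te.
Foot heads: 1, 4, 5, 6, 7.
Primary stress on the leftmost head = syllable 1.
Secondary stress on 4, 5, 6, 7: ˈpu.sa.ku.ˌru:r.ˌkum.ˌtos.ˌgir.te.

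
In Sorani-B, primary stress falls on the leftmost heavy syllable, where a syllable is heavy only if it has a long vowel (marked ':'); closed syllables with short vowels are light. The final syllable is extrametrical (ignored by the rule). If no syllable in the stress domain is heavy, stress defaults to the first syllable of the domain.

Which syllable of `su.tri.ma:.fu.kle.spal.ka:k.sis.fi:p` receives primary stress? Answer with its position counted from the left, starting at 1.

The final syllable (9, fi:p) is extrametrical; the stress domain is syllables 1–8.
Weights: 1 su L, 2 tri L, 3 ma: H, 4 fu L, 5 kle L, 6 spal L, 7 ka:k H, 8 sis L.
Heavy syllables in the domain: 3, 7. The leftmost is syllable 3 (ma:).
Primary stress: syllable 3 → su.tri.ˈma:.fu.kle.spal.ka:k.sis.fi:p.

3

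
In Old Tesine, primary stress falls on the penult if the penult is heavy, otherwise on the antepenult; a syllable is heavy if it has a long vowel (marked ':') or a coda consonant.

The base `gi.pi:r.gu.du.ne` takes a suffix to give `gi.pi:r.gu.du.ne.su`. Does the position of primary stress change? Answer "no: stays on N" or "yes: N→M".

yes: 3→4

Base `gi.pi:r.gu.du.ne` (5 syllables):
  Weights: 3 gu L, 4 du L, 5 ne L.
  The penult (syllable 4, du) is light, so stress falls on the antepenult (syllable 3, gu).
  → primary stress on syllable 3.
Suffixed `gi.pi:r.gu.du.ne.su` (6 syllables):
  Weights: 4 du L, 5 ne L, 6 su L.
  The penult (syllable 5, ne) is light, so stress falls on the antepenult (syllable 4, du).
  → primary stress on syllable 4.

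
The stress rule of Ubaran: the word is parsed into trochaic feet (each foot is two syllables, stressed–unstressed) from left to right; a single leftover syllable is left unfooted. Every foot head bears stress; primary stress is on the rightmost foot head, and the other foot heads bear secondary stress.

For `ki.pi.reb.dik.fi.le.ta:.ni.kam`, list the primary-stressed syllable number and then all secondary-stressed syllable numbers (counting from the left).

Parse left to right into trochaic (ˈσσ) feet: (ˈki.pi) (ˈreb.dik) (ˈfi.le) (ˈta:.ni) kam. Syllable 9 is left unfooted.
Foot heads (stressed positions): 1, 3, 5, 7.
End Rule Rightmost: primary stress on the rightmost head = syllable 7.
Secondary stress on 1, 3, 5: ˌki.pi.ˌreb.dik.ˌfi.le.ˈta:.ni.kam.

primary 7, secondary 1, 3, 5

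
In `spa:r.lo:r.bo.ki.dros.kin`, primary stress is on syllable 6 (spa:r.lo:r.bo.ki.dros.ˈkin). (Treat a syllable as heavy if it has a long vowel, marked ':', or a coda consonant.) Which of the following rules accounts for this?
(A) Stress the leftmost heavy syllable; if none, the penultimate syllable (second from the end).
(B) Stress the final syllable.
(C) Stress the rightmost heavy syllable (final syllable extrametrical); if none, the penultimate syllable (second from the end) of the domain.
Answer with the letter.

Rule A → syllable 1 (observed: 6).
Rule B → syllable 6 ✓.
Rule C → syllable 5 (observed: 6).

B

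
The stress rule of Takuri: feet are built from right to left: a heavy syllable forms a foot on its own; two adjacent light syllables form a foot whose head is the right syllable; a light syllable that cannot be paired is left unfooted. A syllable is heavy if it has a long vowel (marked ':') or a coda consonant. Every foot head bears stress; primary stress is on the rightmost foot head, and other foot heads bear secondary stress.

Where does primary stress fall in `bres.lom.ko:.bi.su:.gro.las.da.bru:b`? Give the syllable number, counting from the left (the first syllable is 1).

Weights: 1 bres H, 2 lom H, 3 ko: H, 4 bi L, 5 su: H, 6 gro L, 7 las H, 8 da L, 9 bru:b H.
Parse right to left (heavy = foot alone; LL = one foot; stranded L unfooted): (ˈbres) (ˈlom) (ˈko:) bi (ˈsu:) gro (ˈlas) da (ˈbru:b).
Foot heads: 1, 2, 3, 5, 7, 9.
Primary stress on the rightmost head = syllable 9.
Primary stress: syllable 9 → bres.lom.ko:.bi.su:.gro.las.da.ˈbru:b.

9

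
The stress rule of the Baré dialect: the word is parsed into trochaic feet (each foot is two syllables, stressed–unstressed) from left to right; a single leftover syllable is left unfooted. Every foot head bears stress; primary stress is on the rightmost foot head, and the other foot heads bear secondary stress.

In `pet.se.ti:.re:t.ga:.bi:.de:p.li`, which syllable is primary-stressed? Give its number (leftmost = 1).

7

Parse left to right into trochaic (ˈσσ) feet: (ˈpet.se) (ˈti:.re:t) (ˈga:.bi:) (ˈde:p.li).
Foot heads (stressed positions): 1, 3, 5, 7.
End Rule Rightmost: primary stress on the rightmost head = syllable 7.
Primary stress: syllable 7 → pet.se.ti:.re:t.ga:.bi:.ˈde:p.li.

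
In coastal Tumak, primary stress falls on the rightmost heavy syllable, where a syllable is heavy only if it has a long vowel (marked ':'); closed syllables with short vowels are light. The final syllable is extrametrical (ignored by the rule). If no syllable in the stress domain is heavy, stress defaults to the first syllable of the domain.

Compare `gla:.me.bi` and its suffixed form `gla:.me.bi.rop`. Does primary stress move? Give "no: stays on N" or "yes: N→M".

Base `gla:.me.bi` (3 syllables):
  The final syllable (3, bi) is extrametrical; the stress domain is syllables 1–2.
  Weights: 1 gla: H, 2 me L.
  Heavy syllables in the domain: 1. The rightmost is syllable 1 (gla:).
  → primary stress on syllable 1.
Suffixed `gla:.me.bi.rop` (4 syllables):
  The final syllable (4, rop) is extrametrical; the stress domain is syllables 1–3.
  Weights: 1 gla: H, 2 me L, 3 bi L.
  Heavy syllables in the domain: 1. The rightmost is syllable 1 (gla:).
  → primary stress on syllable 1.

no: stays on 1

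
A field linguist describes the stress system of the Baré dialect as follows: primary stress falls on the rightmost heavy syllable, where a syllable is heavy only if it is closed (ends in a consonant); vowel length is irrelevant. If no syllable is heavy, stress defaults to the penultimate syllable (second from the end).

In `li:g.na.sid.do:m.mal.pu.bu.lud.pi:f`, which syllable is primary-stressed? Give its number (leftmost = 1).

9

Weights: 1 li:g H, 2 na L, 3 sid H, 4 do:m H, 5 mal H, 6 pu L, 7 bu L, 8 lud H, 9 pi:f H.
Heavy syllables in the domain: 1, 3, 4, 5, 8, 9. The rightmost is syllable 9 (pi:f).
Primary stress: syllable 9 → li:g.na.sid.do:m.mal.pu.bu.lud.ˈpi:f.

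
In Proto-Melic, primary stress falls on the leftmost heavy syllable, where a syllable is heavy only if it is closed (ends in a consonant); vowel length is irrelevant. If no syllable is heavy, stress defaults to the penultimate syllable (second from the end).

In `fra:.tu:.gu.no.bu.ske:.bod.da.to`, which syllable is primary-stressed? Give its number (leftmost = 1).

Weights: 1 fra: L, 2 tu: L, 3 gu L, 4 no L, 5 bu L, 6 ske: L, 7 bod H, 8 da L, 9 to L.
Heavy syllables in the domain: 7. The leftmost is syllable 7 (bod).
Primary stress: syllable 7 → fra:.tu:.gu.no.bu.ske:.ˈbod.da.to.

7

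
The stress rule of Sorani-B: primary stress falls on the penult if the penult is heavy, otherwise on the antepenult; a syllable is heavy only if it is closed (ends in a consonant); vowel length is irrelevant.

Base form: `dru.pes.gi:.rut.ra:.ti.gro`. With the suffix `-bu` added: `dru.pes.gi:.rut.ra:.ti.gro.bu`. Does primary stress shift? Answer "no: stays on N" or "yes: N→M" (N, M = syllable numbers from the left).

Base `dru.pes.gi:.rut.ra:.ti.gro` (7 syllables):
  Weights: 5 ra: L, 6 ti L, 7 gro L.
  The penult (syllable 6, ti) is light, so stress falls on the antepenult (syllable 5, ra:).
  → primary stress on syllable 5.
Suffixed `dru.pes.gi:.rut.ra:.ti.gro.bu` (8 syllables):
  Weights: 6 ti L, 7 gro L, 8 bu L.
  The penult (syllable 7, gro) is light, so stress falls on the antepenult (syllable 6, ti).
  → primary stress on syllable 6.

yes: 5→6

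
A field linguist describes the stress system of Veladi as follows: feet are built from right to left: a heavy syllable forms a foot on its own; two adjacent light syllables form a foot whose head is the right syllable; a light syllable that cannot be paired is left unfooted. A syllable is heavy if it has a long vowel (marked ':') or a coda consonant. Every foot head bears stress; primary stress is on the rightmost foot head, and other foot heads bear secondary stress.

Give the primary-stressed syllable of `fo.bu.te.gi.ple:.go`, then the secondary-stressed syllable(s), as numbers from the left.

Weights: 1 fo L, 2 bu L, 3 te L, 4 gi L, 5 ple: H, 6 go L.
Parse right to left (heavy = foot alone; LL = one foot; stranded L unfooted): (fo.ˈbu) (te.ˈgi) (ˈple:) go.
Foot heads: 2, 4, 5.
Primary stress on the rightmost head = syllable 5.
Secondary stress on 2, 4: fo.ˌbu.te.ˌgi.ˈple:.go.

primary 5, secondary 2, 4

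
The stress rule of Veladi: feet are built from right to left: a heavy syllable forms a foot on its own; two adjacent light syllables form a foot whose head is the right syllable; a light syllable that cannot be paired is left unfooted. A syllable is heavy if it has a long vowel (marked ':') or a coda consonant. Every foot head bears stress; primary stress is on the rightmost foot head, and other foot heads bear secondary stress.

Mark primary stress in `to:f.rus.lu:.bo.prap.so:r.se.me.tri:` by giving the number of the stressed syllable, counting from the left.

Weights: 1 to:f H, 2 rus H, 3 lu: H, 4 bo L, 5 prap H, 6 so:r H, 7 se L, 8 me L, 9 tri: H.
Parse right to left (heavy = foot alone; LL = one foot; stranded L unfooted): (ˈto:f) (ˈrus) (ˈlu:) bo (ˈprap) (ˈso:r) (se.ˈme) (ˈtri:).
Foot heads: 1, 2, 3, 5, 6, 8, 9.
Primary stress on the rightmost head = syllable 9.
Primary stress: syllable 9 → to:f.rus.lu:.bo.prap.so:r.se.me.ˈtri:.

9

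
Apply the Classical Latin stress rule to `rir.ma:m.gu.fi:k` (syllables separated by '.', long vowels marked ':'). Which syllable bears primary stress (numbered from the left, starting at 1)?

Classical Latin: stress the penult if heavy (long vowel or closed), else the antepenult.
Weights: 2 ma:m H, 3 gu L, 4 fi:k H.
The penult (syllable 3, gu) is light, so stress falls on the antepenult (syllable 2, ma:m).
Stress on syllable 2: rir.ˈma:m.gu.fi:k.

2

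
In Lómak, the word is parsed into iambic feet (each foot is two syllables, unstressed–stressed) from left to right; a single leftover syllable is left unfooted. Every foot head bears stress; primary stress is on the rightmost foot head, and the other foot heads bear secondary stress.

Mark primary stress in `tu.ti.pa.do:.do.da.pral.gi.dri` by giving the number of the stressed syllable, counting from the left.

8

Parse left to right into iambic (σˈσ) feet: (tu.ˈti) (pa.ˈdo:) (do.ˈda) (pral.ˈgi) dri. Syllable 9 is left unfooted.
Foot heads (stressed positions): 2, 4, 6, 8.
End Rule Rightmost: primary stress on the rightmost head = syllable 8.
Primary stress: syllable 8 → tu.ti.pa.do:.do.da.pral.ˈgi.dri.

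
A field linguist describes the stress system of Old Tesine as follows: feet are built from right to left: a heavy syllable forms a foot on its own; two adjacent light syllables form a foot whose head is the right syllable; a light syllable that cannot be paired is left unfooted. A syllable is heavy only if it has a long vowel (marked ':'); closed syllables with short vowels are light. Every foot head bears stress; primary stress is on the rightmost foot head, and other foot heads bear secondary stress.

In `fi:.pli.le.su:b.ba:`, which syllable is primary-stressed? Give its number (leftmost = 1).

Weights: 1 fi: H, 2 pli L, 3 le L, 4 su:b H, 5 ba: H.
Parse right to left (heavy = foot alone; LL = one foot; stranded L unfooted): (ˈfi:) (pli.ˈle) (ˈsu:b) (ˈba:).
Foot heads: 1, 3, 4, 5.
Primary stress on the rightmost head = syllable 5.
Primary stress: syllable 5 → fi:.pli.le.su:b.ˈba:.

5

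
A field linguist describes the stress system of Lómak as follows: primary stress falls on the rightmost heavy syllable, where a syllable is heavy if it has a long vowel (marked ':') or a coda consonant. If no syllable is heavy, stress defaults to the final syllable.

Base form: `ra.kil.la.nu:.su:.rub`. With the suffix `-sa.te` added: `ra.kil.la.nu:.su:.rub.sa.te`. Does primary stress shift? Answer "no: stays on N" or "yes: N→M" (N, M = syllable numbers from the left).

no: stays on 6

Base `ra.kil.la.nu:.su:.rub` (6 syllables):
  Weights: 1 ra L, 2 kil H, 3 la L, 4 nu: H, 5 su: H, 6 rub H.
  Heavy syllables in the domain: 2, 4, 5, 6. The rightmost is syllable 6 (rub).
  → primary stress on syllable 6.
Suffixed `ra.kil.la.nu:.su:.rub.sa.te` (8 syllables):
  Weights: 1 ra L, 2 kil H, 3 la L, 4 nu: H, 5 su: H, 6 rub H, 7 sa L, 8 te L.
  Heavy syllables in the domain: 2, 4, 5, 6. The rightmost is syllable 6 (rub).
  → primary stress on syllable 6.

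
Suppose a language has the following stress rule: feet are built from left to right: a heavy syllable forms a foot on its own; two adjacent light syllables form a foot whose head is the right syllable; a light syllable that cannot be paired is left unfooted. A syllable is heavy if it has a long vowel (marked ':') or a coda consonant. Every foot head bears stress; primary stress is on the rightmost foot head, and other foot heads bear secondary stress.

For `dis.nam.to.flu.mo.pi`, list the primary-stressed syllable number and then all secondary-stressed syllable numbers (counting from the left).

Weights: 1 dis H, 2 nam H, 3 to L, 4 flu L, 5 mo L, 6 pi L.
Parse left to right (heavy = foot alone; LL = one foot; stranded L unfooted): (ˈdis) (ˈnam) (to.ˈflu) (mo.ˈpi).
Foot heads: 1, 2, 4, 6.
Primary stress on the rightmost head = syllable 6.
Secondary stress on 1, 2, 4: ˌdis.ˌnam.to.ˌflu.mo.ˈpi.

primary 6, secondary 1, 2, 4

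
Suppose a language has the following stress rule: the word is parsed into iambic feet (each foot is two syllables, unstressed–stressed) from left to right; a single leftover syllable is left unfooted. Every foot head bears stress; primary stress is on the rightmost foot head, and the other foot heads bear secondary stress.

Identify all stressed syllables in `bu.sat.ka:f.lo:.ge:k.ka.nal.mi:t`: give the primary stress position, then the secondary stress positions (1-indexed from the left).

Parse left to right into iambic (σˈσ) feet: (bu.ˈsat) (ka:f.ˈlo:) (ge:k.ˈka) (nal.ˈmi:t).
Foot heads (stressed positions): 2, 4, 6, 8.
End Rule Rightmost: primary stress on the rightmost head = syllable 8.
Secondary stress on 2, 4, 6: bu.ˌsat.ka:f.ˌlo:.ge:k.ˌka.nal.ˈmi:t.

primary 8, secondary 2, 4, 6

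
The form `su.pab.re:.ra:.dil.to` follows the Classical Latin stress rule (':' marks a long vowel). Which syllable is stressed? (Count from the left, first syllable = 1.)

Classical Latin: stress the penult if heavy (long vowel or closed), else the antepenult.
Weights: 4 ra: H, 5 dil H, 6 to L.
The penult (syllable 5, dil) is heavy, so it takes stress.
Stress on syllable 5: su.pab.re:.ra:.ˈdil.to.

5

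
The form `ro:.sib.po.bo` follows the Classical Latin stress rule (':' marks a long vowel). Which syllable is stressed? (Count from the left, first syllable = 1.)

2

Classical Latin: stress the penult if heavy (long vowel or closed), else the antepenult.
Weights: 2 sib H, 3 po L, 4 bo L.
The penult (syllable 3, po) is light, so stress falls on the antepenult (syllable 2, sib).
Stress on syllable 2: ro:.ˈsib.po.bo.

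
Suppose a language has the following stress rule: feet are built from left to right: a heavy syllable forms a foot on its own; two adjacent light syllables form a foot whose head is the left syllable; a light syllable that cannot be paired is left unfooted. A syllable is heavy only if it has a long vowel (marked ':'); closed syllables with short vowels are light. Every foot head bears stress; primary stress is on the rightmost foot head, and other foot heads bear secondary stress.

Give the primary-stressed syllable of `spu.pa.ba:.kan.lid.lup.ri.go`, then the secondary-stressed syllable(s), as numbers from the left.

Weights: 1 spu L, 2 pa L, 3 ba: H, 4 kan L, 5 lid L, 6 lup L, 7 ri L, 8 go L.
Parse left to right (heavy = foot alone; LL = one foot; stranded L unfooted): (ˈspu.pa) (ˈba:) (ˈkan.lid) (ˈlup.ri) go.
Foot heads: 1, 3, 4, 6.
Primary stress on the rightmost head = syllable 6.
Secondary stress on 1, 3, 4: ˌspu.pa.ˌba:.ˌkan.lid.ˈlup.ri.go.

primary 6, secondary 1, 3, 4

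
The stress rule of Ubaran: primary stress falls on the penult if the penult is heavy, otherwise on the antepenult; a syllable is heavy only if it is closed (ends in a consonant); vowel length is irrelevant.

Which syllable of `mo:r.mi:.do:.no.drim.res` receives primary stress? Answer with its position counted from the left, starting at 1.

5

Weights: 4 no L, 5 drim H, 6 res H.
The penult (syllable 5, drim) is heavy, so it takes stress.
Primary stress: syllable 5 → mo:r.mi:.do:.no.ˈdrim.res.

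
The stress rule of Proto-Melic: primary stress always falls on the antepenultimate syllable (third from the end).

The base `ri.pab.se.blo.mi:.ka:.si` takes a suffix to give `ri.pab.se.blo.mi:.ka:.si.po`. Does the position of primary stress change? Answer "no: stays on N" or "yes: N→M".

yes: 5→6

Base `ri.pab.se.blo.mi:.ka:.si` (7 syllables):
  The word has 7 syllables; the antepenultimate syllable (third from the end) is syllable 5 (mi:).
  → primary stress on syllable 5.
Suffixed `ri.pab.se.blo.mi:.ka:.si.po` (8 syllables):
  The word has 8 syllables; the antepenultimate syllable (third from the end) is syllable 6 (ka:).
  → primary stress on syllable 6.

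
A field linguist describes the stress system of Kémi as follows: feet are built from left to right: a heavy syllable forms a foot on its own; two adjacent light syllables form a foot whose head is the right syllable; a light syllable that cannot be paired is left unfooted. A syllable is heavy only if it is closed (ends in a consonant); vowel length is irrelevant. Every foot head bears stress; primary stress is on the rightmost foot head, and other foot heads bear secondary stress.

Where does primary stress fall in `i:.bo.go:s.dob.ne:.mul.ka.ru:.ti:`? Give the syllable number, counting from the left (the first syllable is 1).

Weights: 1 i: L, 2 bo L, 3 go:s H, 4 dob H, 5 ne: L, 6 mul H, 7 ka L, 8 ru: L, 9 ti: L.
Parse left to right (heavy = foot alone; LL = one foot; stranded L unfooted): (i:.ˈbo) (ˈgo:s) (ˈdob) ne: (ˈmul) (ka.ˈru:) ti:.
Foot heads: 2, 3, 4, 6, 8.
Primary stress on the rightmost head = syllable 8.
Primary stress: syllable 8 → i:.bo.go:s.dob.ne:.mul.ka.ˈru:.ti:.

8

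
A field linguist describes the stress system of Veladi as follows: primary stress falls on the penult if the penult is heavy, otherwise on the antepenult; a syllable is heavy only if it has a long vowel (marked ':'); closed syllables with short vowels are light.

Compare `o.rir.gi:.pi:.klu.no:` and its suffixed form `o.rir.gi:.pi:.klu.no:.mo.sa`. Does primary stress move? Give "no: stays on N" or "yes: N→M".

Base `o.rir.gi:.pi:.klu.no:` (6 syllables):
  Weights: 4 pi: H, 5 klu L, 6 no: H.
  The penult (syllable 5, klu) is light, so stress falls on the antepenult (syllable 4, pi:).
  → primary stress on syllable 4.
Suffixed `o.rir.gi:.pi:.klu.no:.mo.sa` (8 syllables):
  Weights: 6 no: H, 7 mo L, 8 sa L.
  The penult (syllable 7, mo) is light, so stress falls on the antepenult (syllable 6, no:).
  → primary stress on syllable 6.

yes: 4→6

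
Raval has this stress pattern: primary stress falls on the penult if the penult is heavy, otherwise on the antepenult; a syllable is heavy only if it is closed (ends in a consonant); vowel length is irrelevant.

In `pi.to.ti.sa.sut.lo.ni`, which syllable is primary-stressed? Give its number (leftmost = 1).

5

Weights: 5 sut H, 6 lo L, 7 ni L.
The penult (syllable 6, lo) is light, so stress falls on the antepenult (syllable 5, sut).
Primary stress: syllable 5 → pi.to.ti.sa.ˈsut.lo.ni.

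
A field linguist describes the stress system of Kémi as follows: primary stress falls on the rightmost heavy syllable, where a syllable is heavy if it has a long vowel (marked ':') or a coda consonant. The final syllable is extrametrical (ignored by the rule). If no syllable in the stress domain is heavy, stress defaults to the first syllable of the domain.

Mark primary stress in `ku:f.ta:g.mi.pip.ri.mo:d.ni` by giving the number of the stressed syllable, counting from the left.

The final syllable (7, ni) is extrametrical; the stress domain is syllables 1–6.
Weights: 1 ku:f H, 2 ta:g H, 3 mi L, 4 pip H, 5 ri L, 6 mo:d H.
Heavy syllables in the domain: 1, 2, 4, 6. The rightmost is syllable 6 (mo:d).
Primary stress: syllable 6 → ku:f.ta:g.mi.pip.ri.ˈmo:d.ni.

6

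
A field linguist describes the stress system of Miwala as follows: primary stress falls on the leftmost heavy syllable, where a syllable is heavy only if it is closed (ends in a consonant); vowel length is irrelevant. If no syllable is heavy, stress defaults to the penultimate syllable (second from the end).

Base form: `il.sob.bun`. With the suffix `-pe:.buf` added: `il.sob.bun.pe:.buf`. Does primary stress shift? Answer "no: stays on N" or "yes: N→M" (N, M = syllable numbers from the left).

Base `il.sob.bun` (3 syllables):
  Weights: 1 il H, 2 sob H, 3 bun H.
  Heavy syllables in the domain: 1, 2, 3. The leftmost is syllable 1 (il).
  → primary stress on syllable 1.
Suffixed `il.sob.bun.pe:.buf` (5 syllables):
  Weights: 1 il H, 2 sob H, 3 bun H, 4 pe: L, 5 buf H.
  Heavy syllables in the domain: 1, 2, 3, 5. The leftmost is syllable 1 (il).
  → primary stress on syllable 1.

no: stays on 1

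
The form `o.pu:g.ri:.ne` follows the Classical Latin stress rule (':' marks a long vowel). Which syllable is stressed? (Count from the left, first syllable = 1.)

Classical Latin: stress the penult if heavy (long vowel or closed), else the antepenult.
Weights: 2 pu:g H, 3 ri: H, 4 ne L.
The penult (syllable 3, ri:) is heavy, so it takes stress.
Stress on syllable 3: o.pu:g.ˈri:.ne.

3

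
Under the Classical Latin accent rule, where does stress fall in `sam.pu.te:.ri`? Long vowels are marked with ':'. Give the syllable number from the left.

3

Classical Latin: stress the penult if heavy (long vowel or closed), else the antepenult.
Weights: 2 pu L, 3 te: H, 4 ri L.
The penult (syllable 3, te:) is heavy, so it takes stress.
Stress on syllable 3: sam.pu.ˈte:.ri.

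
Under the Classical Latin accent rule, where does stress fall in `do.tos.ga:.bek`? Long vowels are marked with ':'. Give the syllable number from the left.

3

Classical Latin: stress the penult if heavy (long vowel or closed), else the antepenult.
Weights: 2 tos H, 3 ga: H, 4 bek H.
The penult (syllable 3, ga:) is heavy, so it takes stress.
Stress on syllable 3: do.tos.ˈga:.bek.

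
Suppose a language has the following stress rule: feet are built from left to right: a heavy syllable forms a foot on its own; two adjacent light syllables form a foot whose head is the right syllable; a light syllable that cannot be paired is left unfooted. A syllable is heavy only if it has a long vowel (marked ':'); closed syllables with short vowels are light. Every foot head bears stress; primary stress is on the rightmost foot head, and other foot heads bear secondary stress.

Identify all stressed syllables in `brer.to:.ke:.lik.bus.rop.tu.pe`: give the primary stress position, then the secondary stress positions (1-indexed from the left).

Weights: 1 brer L, 2 to: H, 3 ke: H, 4 lik L, 5 bus L, 6 rop L, 7 tu L, 8 pe L.
Parse left to right (heavy = foot alone; LL = one foot; stranded L unfooted): brer (ˈto:) (ˈke:) (lik.ˈbus) (rop.ˈtu) pe.
Foot heads: 2, 3, 5, 7.
Primary stress on the rightmost head = syllable 7.
Secondary stress on 2, 3, 5: brer.ˌto:.ˌke:.lik.ˌbus.rop.ˈtu.pe.

primary 7, secondary 2, 3, 5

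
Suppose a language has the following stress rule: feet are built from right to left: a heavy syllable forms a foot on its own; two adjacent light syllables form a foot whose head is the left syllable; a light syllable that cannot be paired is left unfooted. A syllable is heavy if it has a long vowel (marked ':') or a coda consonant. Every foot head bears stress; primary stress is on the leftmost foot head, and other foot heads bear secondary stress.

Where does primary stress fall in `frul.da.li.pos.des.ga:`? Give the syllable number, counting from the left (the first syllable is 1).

1

Weights: 1 frul H, 2 da L, 3 li L, 4 pos H, 5 des H, 6 ga: H.
Parse right to left (heavy = foot alone; LL = one foot; stranded L unfooted): (ˈfrul) (ˈda.li) (ˈpos) (ˈdes) (ˈga:).
Foot heads: 1, 2, 4, 5, 6.
Primary stress on the leftmost head = syllable 1.
Primary stress: syllable 1 → ˈfrul.da.li.pos.des.ga:.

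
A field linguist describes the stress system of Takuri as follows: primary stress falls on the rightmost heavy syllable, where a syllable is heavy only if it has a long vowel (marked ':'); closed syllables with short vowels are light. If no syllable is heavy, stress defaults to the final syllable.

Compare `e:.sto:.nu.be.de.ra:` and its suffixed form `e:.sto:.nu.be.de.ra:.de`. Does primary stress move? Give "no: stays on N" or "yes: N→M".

no: stays on 6

Base `e:.sto:.nu.be.de.ra:` (6 syllables):
  Weights: 1 e: H, 2 sto: H, 3 nu L, 4 be L, 5 de L, 6 ra: H.
  Heavy syllables in the domain: 1, 2, 6. The rightmost is syllable 6 (ra:).
  → primary stress on syllable 6.
Suffixed `e:.sto:.nu.be.de.ra:.de` (7 syllables):
  Weights: 1 e: H, 2 sto: H, 3 nu L, 4 be L, 5 de L, 6 ra: H, 7 de L.
  Heavy syllables in the domain: 1, 2, 6. The rightmost is syllable 6 (ra:).
  → primary stress on syllable 6.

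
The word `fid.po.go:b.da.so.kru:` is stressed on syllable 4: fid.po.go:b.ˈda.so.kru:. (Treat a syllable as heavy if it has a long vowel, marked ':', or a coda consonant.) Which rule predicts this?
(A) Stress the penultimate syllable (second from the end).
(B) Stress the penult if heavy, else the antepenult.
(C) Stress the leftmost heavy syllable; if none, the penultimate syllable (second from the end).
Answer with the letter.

B

Rule A → syllable 5 (observed: 4).
Rule B → syllable 4 ✓.
Rule C → syllable 1 (observed: 4).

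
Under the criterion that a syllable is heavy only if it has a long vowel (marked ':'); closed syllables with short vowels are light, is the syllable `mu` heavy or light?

`mu`: short vowel, open (no coda). Short vowel → light.

light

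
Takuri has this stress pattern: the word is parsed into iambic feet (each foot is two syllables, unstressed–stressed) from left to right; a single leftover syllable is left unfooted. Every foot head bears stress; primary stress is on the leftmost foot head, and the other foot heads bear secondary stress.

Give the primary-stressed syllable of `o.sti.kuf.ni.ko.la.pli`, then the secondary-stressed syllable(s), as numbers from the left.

Parse left to right into iambic (σˈσ) feet: (o.ˈsti) (kuf.ˈni) (ko.ˈla) pli. Syllable 7 is left unfooted.
Foot heads (stressed positions): 2, 4, 6.
End Rule Leftmost: primary stress on the leftmost head = syllable 2.
Secondary stress on 4, 6: o.ˈsti.kuf.ˌni.ko.ˌla.pli.

primary 2, secondary 4, 6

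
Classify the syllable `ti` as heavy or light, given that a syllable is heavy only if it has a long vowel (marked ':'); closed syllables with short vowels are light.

`ti`: short vowel, open (no coda). Short vowel → light.

light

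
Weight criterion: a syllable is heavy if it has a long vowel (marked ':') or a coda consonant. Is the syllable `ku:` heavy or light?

heavy

`ku:`: long vowel, open (no coda). Long vowel → heavy.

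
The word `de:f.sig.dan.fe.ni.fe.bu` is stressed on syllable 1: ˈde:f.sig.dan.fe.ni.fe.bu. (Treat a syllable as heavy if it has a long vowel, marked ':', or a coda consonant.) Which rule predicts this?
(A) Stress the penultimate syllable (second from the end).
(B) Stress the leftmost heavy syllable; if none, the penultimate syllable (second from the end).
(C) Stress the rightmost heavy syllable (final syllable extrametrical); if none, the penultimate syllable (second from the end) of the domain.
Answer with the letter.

Rule A → syllable 6 (observed: 1).
Rule B → syllable 1 ✓.
Rule C → syllable 3 (observed: 1).

B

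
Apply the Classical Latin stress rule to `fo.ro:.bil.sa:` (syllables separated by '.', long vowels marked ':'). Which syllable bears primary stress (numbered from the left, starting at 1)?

3

Classical Latin: stress the penult if heavy (long vowel or closed), else the antepenult.
Weights: 2 ro: H, 3 bil H, 4 sa: H.
The penult (syllable 3, bil) is heavy, so it takes stress.
Stress on syllable 3: fo.ro:.ˈbil.sa:.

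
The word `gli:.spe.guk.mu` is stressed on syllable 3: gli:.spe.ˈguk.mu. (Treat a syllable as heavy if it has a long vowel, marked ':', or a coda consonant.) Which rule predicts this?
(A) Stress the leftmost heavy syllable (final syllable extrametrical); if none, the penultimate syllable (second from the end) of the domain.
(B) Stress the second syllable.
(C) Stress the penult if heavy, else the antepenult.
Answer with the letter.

C

Rule A → syllable 1 (observed: 3).
Rule B → syllable 2 (observed: 3).
Rule C → syllable 3 ✓.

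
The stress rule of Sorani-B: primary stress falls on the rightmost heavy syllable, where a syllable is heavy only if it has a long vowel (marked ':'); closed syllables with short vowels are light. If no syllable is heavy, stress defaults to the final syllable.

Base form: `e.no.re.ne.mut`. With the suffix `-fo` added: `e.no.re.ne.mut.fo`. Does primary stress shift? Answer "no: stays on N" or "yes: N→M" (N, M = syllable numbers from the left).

yes: 5→6

Base `e.no.re.ne.mut` (5 syllables):
  Weights: 1 e L, 2 no L, 3 re L, 4 ne L, 5 mut L.
  No heavy syllable in the domain; default to the final syllable = syllable 5.
  → primary stress on syllable 5.
Suffixed `e.no.re.ne.mut.fo` (6 syllables):
  Weights: 1 e L, 2 no L, 3 re L, 4 ne L, 5 mut L, 6 fo L.
  No heavy syllable in the domain; default to the final syllable = syllable 6.
  → primary stress on syllable 6.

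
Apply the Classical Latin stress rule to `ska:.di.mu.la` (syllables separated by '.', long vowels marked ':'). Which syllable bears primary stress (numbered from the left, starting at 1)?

2

Classical Latin: stress the penult if heavy (long vowel or closed), else the antepenult.
Weights: 2 di L, 3 mu L, 4 la L.
The penult (syllable 3, mu) is light, so stress falls on the antepenult (syllable 2, di).
Stress on syllable 2: ska:.ˈdi.mu.la.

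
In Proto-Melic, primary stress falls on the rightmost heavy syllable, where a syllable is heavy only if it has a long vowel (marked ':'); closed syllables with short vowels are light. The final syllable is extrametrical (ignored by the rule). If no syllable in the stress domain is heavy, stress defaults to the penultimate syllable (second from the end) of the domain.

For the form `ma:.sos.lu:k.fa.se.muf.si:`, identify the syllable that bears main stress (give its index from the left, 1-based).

The final syllable (7, si:) is extrametrical; the stress domain is syllables 1–6.
Weights: 1 ma: H, 2 sos L, 3 lu:k H, 4 fa L, 5 se L, 6 muf L.
Heavy syllables in the domain: 1, 3. The rightmost is syllable 3 (lu:k).
Primary stress: syllable 3 → ma:.sos.ˈlu:k.fa.se.muf.si:.

3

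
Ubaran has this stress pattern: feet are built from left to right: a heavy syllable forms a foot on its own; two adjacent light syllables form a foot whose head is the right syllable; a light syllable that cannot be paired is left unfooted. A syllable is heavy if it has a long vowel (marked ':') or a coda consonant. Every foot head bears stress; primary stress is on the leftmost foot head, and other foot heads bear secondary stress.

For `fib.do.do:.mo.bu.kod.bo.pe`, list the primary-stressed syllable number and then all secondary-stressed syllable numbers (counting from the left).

Weights: 1 fib H, 2 do L, 3 do: H, 4 mo L, 5 bu L, 6 kod H, 7 bo L, 8 pe L.
Parse left to right (heavy = foot alone; LL = one foot; stranded L unfooted): (ˈfib) do (ˈdo:) (mo.ˈbu) (ˈkod) (bo.ˈpe).
Foot heads: 1, 3, 5, 6, 8.
Primary stress on the leftmost head = syllable 1.
Secondary stress on 3, 5, 6, 8: ˈfib.do.ˌdo:.mo.ˌbu.ˌkod.bo.ˌpe.

primary 1, secondary 3, 5, 6, 8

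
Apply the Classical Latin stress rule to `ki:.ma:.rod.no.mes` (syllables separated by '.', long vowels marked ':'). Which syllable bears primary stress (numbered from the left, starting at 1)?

3

Classical Latin: stress the penult if heavy (long vowel or closed), else the antepenult.
Weights: 3 rod H, 4 no L, 5 mes H.
The penult (syllable 4, no) is light, so stress falls on the antepenult (syllable 3, rod).
Stress on syllable 3: ki:.ma:.ˈrod.no.mes.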